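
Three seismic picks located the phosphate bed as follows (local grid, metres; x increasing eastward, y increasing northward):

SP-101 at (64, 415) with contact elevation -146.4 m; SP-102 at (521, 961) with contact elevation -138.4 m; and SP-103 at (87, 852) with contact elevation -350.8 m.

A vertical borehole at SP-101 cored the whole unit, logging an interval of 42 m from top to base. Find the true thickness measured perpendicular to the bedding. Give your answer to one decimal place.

32.9 m

Let the plane be z = a·x + b·y + c.
SP-102−SP-101: 457a + 546b = 8;  SP-103−SP-101: 23a + 437b = −204.4.
Solving gives a = 0.61500, b = −0.50010.
|∇z| = √(a²+b²) = 0.79267, so dip δ = arctan(0.79267) = 38.40°.
True thickness = vertical thickness × cos δ = 42 × cos 38.40° = 32.9 m.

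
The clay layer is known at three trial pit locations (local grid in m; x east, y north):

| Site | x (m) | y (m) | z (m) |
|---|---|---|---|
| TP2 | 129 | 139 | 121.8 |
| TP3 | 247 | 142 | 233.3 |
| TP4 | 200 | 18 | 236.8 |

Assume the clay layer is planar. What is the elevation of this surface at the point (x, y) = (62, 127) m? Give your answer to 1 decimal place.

Let the plane be z = a·x + b·y + c.
TP3−TP2: 118a + 3b = 111.5;  TP4−TP2: 71a − 121b = 115.
Solving gives a = 0.95483, b = −0.39014.
Then c = 121.8 − a·129 − b·139 = 52.86.
At (62, 127): z = 59.2 − 49.5 + 52.86 = 62.5 m.

62.5 m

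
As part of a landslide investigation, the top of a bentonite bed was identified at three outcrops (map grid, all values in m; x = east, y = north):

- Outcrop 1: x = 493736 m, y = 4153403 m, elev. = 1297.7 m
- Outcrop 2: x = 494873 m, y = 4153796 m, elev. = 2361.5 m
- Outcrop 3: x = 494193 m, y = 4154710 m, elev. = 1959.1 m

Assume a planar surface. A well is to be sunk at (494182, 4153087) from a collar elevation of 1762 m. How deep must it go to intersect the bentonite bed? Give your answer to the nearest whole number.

Let the plane be z = a·x + b·y + c.
Outcrop 2−Outcrop 1: 1137a + 393b = 1063.8;  Outcrop 3−Outcrop 1: 457a + 1307b = 661.4.
Solving gives a = 0.86528338, b = 0.20349311.
Then c = 1297.7 − a·493736 − b·4153403 = −1271112.75.
At (494182, 4153087): z_contact = 427607.5 + 845124.6 − 1271112.75 = 1619.3 m.
Depth below ground = 1762 − 1619.3 = 143 m.

143 m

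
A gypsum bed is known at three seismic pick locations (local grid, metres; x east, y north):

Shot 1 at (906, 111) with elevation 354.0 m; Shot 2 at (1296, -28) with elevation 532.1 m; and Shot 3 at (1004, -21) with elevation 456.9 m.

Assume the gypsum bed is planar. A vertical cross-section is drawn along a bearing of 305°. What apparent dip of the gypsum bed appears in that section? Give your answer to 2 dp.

Let the plane be z = a·x + b·y + c.
Shot 2−Shot 1: 390a − 139b = 178.1;  Shot 3−Shot 1: 98a − 132b = 102.9.
Solving gives a = 0.24317, b = −0.59901.
Unit vector along 305° is (sin 305°, cos 305°) = (-0.8192, 0.5736).
Slope in that direction = a·(-0.8192) + b·(0.5736) = −0.54277.
Apparent dip = arctan|0.54277| = 28.49° (true dip is 32.9°, so apparent ≤ true as expected).

28.49°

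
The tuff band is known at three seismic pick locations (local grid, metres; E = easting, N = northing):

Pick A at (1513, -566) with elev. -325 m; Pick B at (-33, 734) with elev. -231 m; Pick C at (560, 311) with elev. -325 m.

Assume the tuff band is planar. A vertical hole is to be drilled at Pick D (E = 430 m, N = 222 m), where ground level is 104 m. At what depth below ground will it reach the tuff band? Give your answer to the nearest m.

269 m

Let the plane be z = a·E + b·N + c.
Pick B−Pick A: −1546a + 1300b = 94;  Pick C−Pick A: −953a + 877b = 0.
Solving gives a = −0.70495, b = −0.76604.
Then c = -325 − a·1513 − b·-566 = 308.01.
At (430, 222): z_contact = −303.1 − 170.1 + 308.01 = -165.2 m.
Depth below ground = 104 − (-165.2) = 269 m.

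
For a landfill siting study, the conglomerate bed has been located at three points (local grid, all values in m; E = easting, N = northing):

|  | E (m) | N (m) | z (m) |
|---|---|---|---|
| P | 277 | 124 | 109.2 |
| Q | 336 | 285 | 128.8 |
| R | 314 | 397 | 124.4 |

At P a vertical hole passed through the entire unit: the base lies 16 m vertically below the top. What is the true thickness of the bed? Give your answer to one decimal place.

15.4 m

Two edge vectors: P→Q = (59, 161, 19.6), P→R = (37, 273, 15.2).
Normal n = (P→Q) × (P→R) = (-2903.6, -171.6, 10150).
So ∂z/∂E = −n_x/n_z = 0.28607 and ∂z/∂N = −n_y/n_z = 0.01691.
|∇z| = √(a²+b²) = 0.28657, so dip δ = arctan(0.28657) = 15.99°.
True thickness = vertical thickness × cos δ = 16 × cos 15.99° = 15.4 m.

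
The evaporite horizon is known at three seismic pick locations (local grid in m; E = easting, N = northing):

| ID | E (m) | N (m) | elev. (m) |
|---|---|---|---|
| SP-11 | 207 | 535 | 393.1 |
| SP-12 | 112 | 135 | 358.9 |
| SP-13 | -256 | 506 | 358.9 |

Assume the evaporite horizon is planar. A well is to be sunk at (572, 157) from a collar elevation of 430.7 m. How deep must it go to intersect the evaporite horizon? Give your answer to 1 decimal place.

38.3 m

Two edge vectors: SP-11→SP-12 = (-95, -400, -34.2), SP-11→SP-13 = (-463, -29, -34.2).
Normal n = (SP-11→SP-12) × (SP-11→SP-13) = (12688.2, 12585.6, -182445).
So ∂z/∂E = −n_x/n_z = 0.06955 and ∂z/∂N = −n_y/n_z = 0.06898.
Intercept c from SP-11: 393.1 − 14.40 − 36.91 = 341.80.
At (572, 157): z_contact = 39.78 + 10.83 + 341.80 = 392.41 m.
Depth below ground = 430.7 − 392.41 = 38.3 m.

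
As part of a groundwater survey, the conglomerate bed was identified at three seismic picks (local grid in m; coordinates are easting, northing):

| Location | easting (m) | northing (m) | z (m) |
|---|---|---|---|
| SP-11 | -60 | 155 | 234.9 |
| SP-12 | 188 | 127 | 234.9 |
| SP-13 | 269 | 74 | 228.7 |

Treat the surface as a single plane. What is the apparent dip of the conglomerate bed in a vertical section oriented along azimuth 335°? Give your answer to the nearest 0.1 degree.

6.9°

Two edge vectors: SP-11→SP-12 = (248, -28, 0), SP-11→SP-13 = (329, -81, -6.2).
Normal n = (SP-11→SP-12) × (SP-11→SP-13) = (173.6, 1537.6, -10876).
So ∂z/∂easting = −n_x/n_z = 0.01596 and ∂z/∂northing = −n_y/n_z = 0.14138.
Unit vector along 335° is (sin 335°, cos 335°) = (-0.4226, 0.9063).
Slope in that direction = a·(-0.4226) + b·(0.9063) = 0.12138.
Apparent dip = arctan|0.12138| = 6.9° (true dip is 8.1°, so apparent ≤ true as expected).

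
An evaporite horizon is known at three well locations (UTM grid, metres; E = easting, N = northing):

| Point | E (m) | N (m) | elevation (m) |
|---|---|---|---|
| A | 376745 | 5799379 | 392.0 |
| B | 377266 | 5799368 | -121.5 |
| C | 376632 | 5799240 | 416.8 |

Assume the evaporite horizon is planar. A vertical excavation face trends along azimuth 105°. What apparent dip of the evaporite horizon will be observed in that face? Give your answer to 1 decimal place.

Let the plane be z = a·E + b·N + c.
B−A: 521a − 11b = −513.5;  C−A: −113a − 139b = 24.8.
Solving gives a = −0.97268, b = 0.61232.
Unit vector along 105° is (sin 105°, cos 105°) = (0.9659, -0.2588).
Slope in that direction = a·(0.9659) + b·(-0.2588) = −1.09801.
Apparent dip = arctan|1.09801| = 47.7° (true dip is 49.0°, so apparent ≤ true as expected).

47.7°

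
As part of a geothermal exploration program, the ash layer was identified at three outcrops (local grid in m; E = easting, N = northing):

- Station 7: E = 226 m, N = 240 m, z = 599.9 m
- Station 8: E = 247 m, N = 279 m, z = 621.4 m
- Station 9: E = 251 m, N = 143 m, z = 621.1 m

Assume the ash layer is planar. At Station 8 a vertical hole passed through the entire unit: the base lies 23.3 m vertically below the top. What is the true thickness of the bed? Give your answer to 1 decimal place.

16.7 m

Two edge vectors: Station 7→Station 8 = (21, 39, 21.5), Station 7→Station 9 = (25, -97, 21.2).
Normal n = (Station 7→Station 8) × (Station 7→Station 9) = (2912.3, 92.3, -3012).
So ∂z/∂E = −n_x/n_z = 0.96690 and ∂z/∂N = −n_y/n_z = 0.03064.
|∇z| = √(a²+b²) = 0.96738, so dip δ = arctan(0.96738) = 44.05°.
True thickness = vertical thickness × cos δ = 23.3 × cos 44.05° = 16.7 m.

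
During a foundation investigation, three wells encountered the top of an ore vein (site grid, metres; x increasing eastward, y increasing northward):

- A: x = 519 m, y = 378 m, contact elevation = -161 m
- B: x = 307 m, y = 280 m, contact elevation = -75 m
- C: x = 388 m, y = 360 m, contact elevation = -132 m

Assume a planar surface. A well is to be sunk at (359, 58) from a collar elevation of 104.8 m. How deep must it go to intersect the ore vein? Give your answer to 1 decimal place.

61.3 m

Two edge vectors: A→B = (-212, -98, 86), A→C = (-131, -18, 29).
Normal n = (A→B) × (A→C) = (-1294, -5118, -9022).
So ∂z/∂x = −n_x/n_z = −0.14343 and ∂z/∂y = −n_y/n_z = −0.56728.
Intercept c from A: -161 + 74.44 + 214.43 = 127.87.
At (359, 58): z_contact = −51.49 − 32.90 + 127.87 = 43.48 m.
Depth below ground = 104.8 − 43.48 = 61.3 m.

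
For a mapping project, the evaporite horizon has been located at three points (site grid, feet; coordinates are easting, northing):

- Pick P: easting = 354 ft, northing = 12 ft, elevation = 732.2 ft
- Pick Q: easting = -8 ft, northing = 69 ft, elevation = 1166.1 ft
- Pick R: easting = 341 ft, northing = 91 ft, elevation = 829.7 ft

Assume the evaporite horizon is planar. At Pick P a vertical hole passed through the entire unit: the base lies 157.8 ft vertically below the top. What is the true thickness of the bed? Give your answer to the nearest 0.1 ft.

88.3 ft

Let the plane be z = a·easting + b·northing + c.
Pick Q−Pick P: −362a + 57b = 433.9;  Pick R−Pick P: −13a + 79b = 97.5.
Solving gives a = −1.03100, b = 1.06452.
|∇z| = √(a²+b²) = 1.48195, so dip δ = arctan(1.48195) = 55.99°.
True thickness = vertical thickness × cos δ = 157.8 × cos 55.99° = 88.3 ft.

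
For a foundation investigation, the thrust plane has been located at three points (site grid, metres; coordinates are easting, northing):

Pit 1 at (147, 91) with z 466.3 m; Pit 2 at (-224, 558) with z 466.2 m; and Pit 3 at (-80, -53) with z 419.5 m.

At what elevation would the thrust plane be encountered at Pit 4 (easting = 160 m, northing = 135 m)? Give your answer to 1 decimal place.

472.9 m

Let the plane be z = a·easting + b·northing + c.
Pit 2−Pit 1: −371a + 467b = −0.1;  Pit 3−Pit 1: −227a − 144b = −46.8.
Solving gives a = 0.13717, b = 0.10876.
Then c = 466.3 − a·147 − b·91 = 436.24.
At (160, 135): z = 21.9 + 14.7 + 436.24 = 472.9 m.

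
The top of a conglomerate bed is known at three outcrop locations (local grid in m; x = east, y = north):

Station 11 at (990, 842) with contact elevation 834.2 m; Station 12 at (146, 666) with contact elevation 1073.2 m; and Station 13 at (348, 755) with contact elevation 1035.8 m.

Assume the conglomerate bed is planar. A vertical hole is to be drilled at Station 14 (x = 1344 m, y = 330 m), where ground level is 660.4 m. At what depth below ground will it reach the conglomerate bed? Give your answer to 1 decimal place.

173.9 m

Two edge vectors: Station 11→Station 12 = (-844, -176, 239), Station 11→Station 13 = (-642, -87, 201.6).
Normal n = (Station 11→Station 12) × (Station 11→Station 13) = (-14688.6, 16712.4, -39564).
So ∂z/∂x = −n_x/n_z = −0.371262 and ∂z/∂y = −n_y/n_z = 0.422414.
Intercept c from Station 11: 834.2 + 367.55 − 355.67 = 846.08.
At (1344, 330): z_contact = −498.98 + 139.40 + 846.08 = 486.50 m.
Depth below ground = 660.4 − 486.50 = 173.9 m.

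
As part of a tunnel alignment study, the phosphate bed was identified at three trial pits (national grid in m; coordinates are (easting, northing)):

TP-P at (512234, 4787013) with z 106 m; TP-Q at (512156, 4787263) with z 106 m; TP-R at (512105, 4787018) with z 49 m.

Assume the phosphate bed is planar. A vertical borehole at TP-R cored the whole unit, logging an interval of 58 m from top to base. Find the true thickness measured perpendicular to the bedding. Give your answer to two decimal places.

52.52 m

Let the plane be z = a·E + b·N + c.
TP-Q−TP-P: −78a + 250b = 0;  TP-R−TP-P: −129a + 5b = −57.
Solving gives a = 0.44727, b = 0.13955.
|∇z| = √(a²+b²) = 0.46853, so dip δ = arctan(0.46853) = 25.10°.
True thickness = vertical thickness × cos δ = 58 × cos 25.10° = 52.52 m.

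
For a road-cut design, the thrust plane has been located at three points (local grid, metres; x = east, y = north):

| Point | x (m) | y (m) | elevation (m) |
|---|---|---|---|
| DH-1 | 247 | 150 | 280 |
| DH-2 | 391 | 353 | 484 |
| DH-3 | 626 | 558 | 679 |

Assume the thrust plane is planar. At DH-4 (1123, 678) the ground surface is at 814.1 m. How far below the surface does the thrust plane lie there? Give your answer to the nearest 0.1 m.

Let the plane be z = a·x + b·y + c.
DH-2−DH-1: 144a + 203b = 204;  DH-3−DH-1: 379a + 408b = 399.
Solving gives a = −0.122903, b = 1.092109.
Then c = 280 − a·247 − b·150 = 146.54.
At (1123, 678): z_contact = −138.02 + 740.45 + 146.54 = 748.97 m.
Depth below ground = 814.1 − 748.97 = 65.1 m.

65.1 m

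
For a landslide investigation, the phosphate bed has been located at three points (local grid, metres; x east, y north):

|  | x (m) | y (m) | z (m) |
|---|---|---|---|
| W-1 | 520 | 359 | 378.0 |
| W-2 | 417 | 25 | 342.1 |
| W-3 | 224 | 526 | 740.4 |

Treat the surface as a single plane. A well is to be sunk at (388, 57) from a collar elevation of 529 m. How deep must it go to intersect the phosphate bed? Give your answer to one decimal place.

Let the plane be z = a·x + b·y + c.
W-2−W-1: −103a − 334b = −35.9;  W-3−W-1: −296a + 167b = 362.4.
Solving gives a = −0.99122, b = 0.41316.
Then c = 378 − a·520 − b·359 = 745.11.
At (388, 57): z_contact = −384.59 + 23.55 + 745.11 = 384.07 m.
Depth below ground = 529 − 384.07 = 144.9 m.

144.9 m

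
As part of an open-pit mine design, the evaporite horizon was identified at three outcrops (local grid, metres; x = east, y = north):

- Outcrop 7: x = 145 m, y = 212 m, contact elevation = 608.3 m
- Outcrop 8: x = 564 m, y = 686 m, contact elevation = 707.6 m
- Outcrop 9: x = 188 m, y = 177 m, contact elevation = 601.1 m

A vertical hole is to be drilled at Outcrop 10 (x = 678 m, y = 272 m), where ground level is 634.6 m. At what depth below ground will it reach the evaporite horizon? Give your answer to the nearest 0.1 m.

12.9 m

Two edge vectors: Outcrop 7→Outcrop 8 = (419, 474, 99.3), Outcrop 7→Outcrop 9 = (43, -35, -7.2).
Normal n = (Outcrop 7→Outcrop 8) × (Outcrop 7→Outcrop 9) = (62.7, 7286.7, -35047).
So ∂z/∂x = −n_x/n_z = 0.00179 and ∂z/∂y = −n_y/n_z = 0.20791.
Intercept c from Outcrop 7: 608.3 − 0.26 − 44.08 = 563.96.
At (678, 272): z_contact = 1.21 + 56.55 + 563.96 = 621.73 m.
Depth below ground = 634.6 − 621.73 = 12.9 m.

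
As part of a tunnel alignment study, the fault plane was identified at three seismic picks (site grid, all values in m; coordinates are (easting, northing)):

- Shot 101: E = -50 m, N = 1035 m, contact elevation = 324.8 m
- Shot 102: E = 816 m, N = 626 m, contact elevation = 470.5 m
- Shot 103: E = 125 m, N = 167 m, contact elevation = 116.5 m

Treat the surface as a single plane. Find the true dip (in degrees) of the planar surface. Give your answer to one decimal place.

Two edge vectors: Shot 101→Shot 102 = (866, -409, 145.7), Shot 101→Shot 103 = (175, -868, -208.3).
Normal n = (Shot 101→Shot 102) × (Shot 101→Shot 103) = (211662.3, 205885.3, -680113).
So ∂z/∂E = −n_x/n_z = 0.31122 and ∂z/∂N = −n_y/n_z = 0.30272.
Gradient magnitude |∇z| = √(a² + b²) = √(0.09686 + 0.09164) = 0.43416.
True dip = arctan(0.43416) = 23.5°, dipping toward SW (azimuth ≈ 226°).

23.5°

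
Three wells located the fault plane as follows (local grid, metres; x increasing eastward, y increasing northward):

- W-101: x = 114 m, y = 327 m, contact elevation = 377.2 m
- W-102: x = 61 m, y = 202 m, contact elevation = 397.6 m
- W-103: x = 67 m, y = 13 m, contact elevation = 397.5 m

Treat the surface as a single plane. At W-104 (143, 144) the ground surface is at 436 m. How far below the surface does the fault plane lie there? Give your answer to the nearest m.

Let the plane be z = a·x + b·y + c.
W-102−W-101: −53a − 125b = 20.4;  W-103−W-101: −47a − 314b = 20.3.
Solving gives a = −0.35926, b = −0.01088.
Then c = 377.2 − a·114 − b·327 = 421.71.
At (143, 144): z_contact = −51.4 − 1.6 + 421.71 = 368.8 m.
Depth below ground = 436 − 368.8 = 67 m.

67 m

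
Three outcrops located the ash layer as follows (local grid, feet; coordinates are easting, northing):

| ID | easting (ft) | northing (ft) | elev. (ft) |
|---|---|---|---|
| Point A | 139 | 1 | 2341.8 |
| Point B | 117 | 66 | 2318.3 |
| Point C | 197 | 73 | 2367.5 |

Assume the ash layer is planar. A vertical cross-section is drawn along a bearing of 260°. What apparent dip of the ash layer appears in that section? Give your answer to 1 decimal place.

30.7°

Two edge vectors: Point A→Point B = (-22, 65, -23.5), Point A→Point C = (58, 72, 25.7).
Normal n = (Point A→Point B) × (Point A→Point C) = (3362.5, -797.6, -5354).
So ∂z/∂easting = −n_x/n_z = 0.62804 and ∂z/∂northing = −n_y/n_z = −0.14897.
Unit vector along 260° is (sin 260°, cos 260°) = (-0.9848, -0.1736).
Slope in that direction = a·(-0.9848) + b·(-0.1736) = −0.59263.
Apparent dip = arctan|0.59263| = 30.7° (true dip is 32.8°, so apparent ≤ true as expected).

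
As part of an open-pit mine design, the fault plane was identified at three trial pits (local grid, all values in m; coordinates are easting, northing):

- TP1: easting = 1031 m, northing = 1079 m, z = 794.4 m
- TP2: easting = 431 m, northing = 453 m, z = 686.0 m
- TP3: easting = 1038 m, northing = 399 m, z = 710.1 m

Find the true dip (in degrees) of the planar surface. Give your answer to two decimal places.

7.66°

Let the plane be z = a·easting + b·northing + c.
TP2−TP1: −600a − 626b = −108.4;  TP3−TP1: 7a − 680b = −84.3.
Solving gives a = 0.05078, b = 0.12449.
Gradient magnitude |∇z| = √(a² + b²) = √(0.00258 + 0.01550) = 0.13445.
True dip = arctan(0.13445) = 7.66°, dipping toward SSW (azimuth ≈ 202°).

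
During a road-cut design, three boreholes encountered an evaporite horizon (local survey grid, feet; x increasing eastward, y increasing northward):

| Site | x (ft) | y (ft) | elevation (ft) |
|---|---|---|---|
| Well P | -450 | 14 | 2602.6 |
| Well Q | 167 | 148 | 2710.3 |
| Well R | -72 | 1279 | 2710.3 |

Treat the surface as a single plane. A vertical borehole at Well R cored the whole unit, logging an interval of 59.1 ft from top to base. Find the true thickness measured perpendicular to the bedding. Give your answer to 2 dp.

58.26 ft

Let the plane be z = a·x + b·y + c.
Well Q−Well P: 617a + 134b = 107.7;  Well R−Well P: 378a + 1265b = 107.7.
Solving gives a = 0.16689, b = 0.03527.
|∇z| = √(a²+b²) = 0.17058, so dip δ = arctan(0.17058) = 9.68°.
True thickness = vertical thickness × cos δ = 59.1 × cos 9.68° = 58.26 ft.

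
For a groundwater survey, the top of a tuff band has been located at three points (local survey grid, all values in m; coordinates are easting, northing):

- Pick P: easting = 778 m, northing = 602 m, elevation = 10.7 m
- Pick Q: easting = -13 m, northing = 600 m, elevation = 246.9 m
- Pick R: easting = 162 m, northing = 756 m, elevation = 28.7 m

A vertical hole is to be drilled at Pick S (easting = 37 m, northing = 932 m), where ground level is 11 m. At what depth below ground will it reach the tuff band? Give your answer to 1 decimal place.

Let the plane be z = a·easting + b·northing + c.
Pick Q−Pick P: −791a − 2b = 236.2;  Pick R−Pick P: −616a + 154b = 18.
Solving gives a = −0.29591, b = −1.06677.
Then c = 10.7 − a·778 − b·602 = 883.11.
At (37, 932): z_contact = −10.95 − 994.23 + 883.11 = -122.06 m.
Depth below ground = 11 − (-122.06) = 133.1 m.

133.1 m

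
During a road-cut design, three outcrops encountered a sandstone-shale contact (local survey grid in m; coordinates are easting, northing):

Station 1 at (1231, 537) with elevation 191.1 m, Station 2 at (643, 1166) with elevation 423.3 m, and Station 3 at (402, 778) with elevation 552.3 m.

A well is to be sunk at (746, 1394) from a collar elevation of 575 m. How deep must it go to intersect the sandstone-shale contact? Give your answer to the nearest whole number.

Let the plane be z = a·easting + b·northing + c.
Station 2−Station 1: −588a + 629b = 232.2;  Station 3−Station 1: −829a + 241b = 361.2.
Solving gives a = −0.45093, b = −0.05238.
Then c = 191.1 − a·1231 − b·537 = 774.33.
At (746, 1394): z_contact = −336.4 − 73.0 + 774.33 = 364.9 m.
Depth below ground = 575 − 364.9 = 210 m.

210 m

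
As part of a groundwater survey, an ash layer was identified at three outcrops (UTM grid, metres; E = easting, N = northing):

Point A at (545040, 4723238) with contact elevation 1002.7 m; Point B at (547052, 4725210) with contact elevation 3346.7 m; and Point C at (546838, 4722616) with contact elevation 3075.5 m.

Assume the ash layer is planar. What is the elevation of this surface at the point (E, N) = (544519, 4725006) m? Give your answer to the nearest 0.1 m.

Let the plane be z = a·E + b·N + c.
Point B−Point A: 2012a + 1972b = 2344;  Point C−Point A: 1798a − 622b = 2072.8.
Solving gives a = 1.156012274, b = 0.009180175.
Then c = 1002.7 − a·545040 − b·4723238 = −672430.38.
At (544519, 4725006): z = 629470.6 + 43376.4 − 672430.38 = 416.6 m.

416.6 m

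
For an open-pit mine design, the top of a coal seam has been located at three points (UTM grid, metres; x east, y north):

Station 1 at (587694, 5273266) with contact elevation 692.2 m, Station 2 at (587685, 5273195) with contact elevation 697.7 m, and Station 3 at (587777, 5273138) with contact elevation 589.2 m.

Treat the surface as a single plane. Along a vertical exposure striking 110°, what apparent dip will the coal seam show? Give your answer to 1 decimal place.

Two edge vectors: Station 1→Station 2 = (-9, -71, 5.5), Station 1→Station 3 = (83, -128, -103).
Normal n = (Station 1→Station 2) × (Station 1→Station 3) = (8017, -470.5, 7045).
So ∂z/∂x = −n_x/n_z = −1.13797 and ∂z/∂y = −n_y/n_z = 0.06678.
Unit vector along 110° is (sin 110°, cos 110°) = (0.9397, -0.3420).
Slope in that direction = a·(0.9397) + b·(-0.3420) = −1.09218.
Apparent dip = arctan|1.09218| = 47.5° (true dip is 48.7°, so apparent ≤ true as expected).

47.5°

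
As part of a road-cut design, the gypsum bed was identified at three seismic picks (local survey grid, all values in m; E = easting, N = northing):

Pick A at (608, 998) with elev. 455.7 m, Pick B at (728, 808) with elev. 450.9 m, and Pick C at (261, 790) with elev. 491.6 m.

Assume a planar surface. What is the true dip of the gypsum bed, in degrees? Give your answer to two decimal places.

Two edge vectors: Pick A→Pick B = (120, -190, -4.8), Pick A→Pick C = (-347, -208, 35.9).
Normal n = (Pick A→Pick B) × (Pick A→Pick C) = (-7819.4, -2642.4, -90890).
So ∂z/∂E = −n_x/n_z = −0.08603 and ∂z/∂N = −n_y/n_z = −0.02907.
Gradient magnitude |∇z| = √(a² + b²) = √(0.00740 + 0.00085) = 0.09081.
True dip = arctan(0.09081) = 5.19°, dipping toward ENE (azimuth ≈ 071°).

5.19°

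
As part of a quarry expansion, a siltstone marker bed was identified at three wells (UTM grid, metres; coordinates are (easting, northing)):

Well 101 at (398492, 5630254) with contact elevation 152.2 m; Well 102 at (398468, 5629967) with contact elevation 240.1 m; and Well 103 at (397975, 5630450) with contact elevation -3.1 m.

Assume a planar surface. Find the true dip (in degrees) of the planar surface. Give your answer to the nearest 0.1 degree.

Let the plane be z = a·E + b·N + c.
Well 102−Well 101: −24a − 287b = 87.9;  Well 103−Well 101: −517a + 196b = −155.3.
Solving gives a = 0.17861, b = −0.32121.
Gradient magnitude |∇z| = √(a² + b²) = √(0.03190 + 0.10317) = 0.36753.
True dip = arctan(0.36753) = 20.2°, dipping toward NNW (azimuth ≈ 331°).

20.2°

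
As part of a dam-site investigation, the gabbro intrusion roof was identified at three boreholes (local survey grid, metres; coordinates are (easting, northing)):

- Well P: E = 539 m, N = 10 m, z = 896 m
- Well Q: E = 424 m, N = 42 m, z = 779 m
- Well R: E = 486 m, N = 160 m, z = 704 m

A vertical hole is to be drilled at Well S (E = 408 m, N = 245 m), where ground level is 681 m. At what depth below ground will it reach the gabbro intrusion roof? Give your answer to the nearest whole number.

121 m

Let the plane be z = a·E + b·N + c.
Well Q−Well P: −115a + 32b = −117;  Well R−Well P: −53a + 150b = −192.
Solving gives a = 0.73332, b = −1.02089.
Then c = 896 − a·539 − b·10 = 510.95.
At (408, 245): z_contact = 299.2 − 250.1 + 510.95 = 560.0 m.
Depth below ground = 681 − 560.0 = 121 m.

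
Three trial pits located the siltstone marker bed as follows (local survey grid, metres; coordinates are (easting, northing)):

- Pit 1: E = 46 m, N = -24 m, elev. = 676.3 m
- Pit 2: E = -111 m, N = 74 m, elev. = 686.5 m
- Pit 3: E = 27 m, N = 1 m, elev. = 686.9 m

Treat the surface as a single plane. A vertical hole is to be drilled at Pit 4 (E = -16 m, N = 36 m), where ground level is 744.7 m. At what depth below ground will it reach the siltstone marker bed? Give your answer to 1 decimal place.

49.2 m

Let the plane be z = a·E + b·N + c.
Pit 2−Pit 1: −157a + 98b = 10.2;  Pit 3−Pit 1: −19a + 25b = 10.6.
Solving gives a = 0.37993, b = 0.71275.
Then c = 676.3 − a·46 − b·-24 = 675.93.
At (-16, 36): z_contact = −6.08 + 25.66 + 675.93 = 695.51 m.
Depth below ground = 744.7 − 695.51 = 49.2 m.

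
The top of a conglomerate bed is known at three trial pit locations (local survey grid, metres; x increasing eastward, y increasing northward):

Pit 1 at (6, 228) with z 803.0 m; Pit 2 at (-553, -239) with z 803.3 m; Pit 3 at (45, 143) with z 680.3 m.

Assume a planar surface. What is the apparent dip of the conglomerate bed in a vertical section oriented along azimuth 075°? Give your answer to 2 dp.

29.79°

Two edge vectors: Pit 1→Pit 2 = (-559, -467, 0.3), Pit 1→Pit 3 = (39, -85, -122.7).
Normal n = (Pit 1→Pit 2) × (Pit 1→Pit 3) = (57326.4, -68577.6, 65728).
So ∂z/∂x = −n_x/n_z = −0.87218 and ∂z/∂y = −n_y/n_z = 1.04335.
Unit vector along 075° is (sin 75°, cos 75°) = (0.9659, 0.2588).
Slope in that direction = a·(0.9659) + b·(0.2588) = −0.57242.
Apparent dip = arctan|0.57242| = 29.79° (true dip is 53.7°, so apparent ≤ true as expected).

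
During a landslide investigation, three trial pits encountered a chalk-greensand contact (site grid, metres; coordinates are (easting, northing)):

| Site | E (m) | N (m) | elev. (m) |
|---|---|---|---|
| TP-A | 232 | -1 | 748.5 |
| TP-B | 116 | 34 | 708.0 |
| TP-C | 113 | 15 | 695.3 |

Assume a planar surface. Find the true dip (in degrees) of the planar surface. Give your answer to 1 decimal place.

Two edge vectors: TP-A→TP-B = (-116, 35, -40.5), TP-A→TP-C = (-119, 16, -53.2).
Normal n = (TP-A→TP-B) × (TP-A→TP-C) = (-1214, -1351.7, 2309).
So ∂z/∂E = −n_x/n_z = 0.52577 and ∂z/∂N = −n_y/n_z = 0.58540.
Gradient magnitude |∇z| = √(a² + b²) = √(0.27643 + 0.34270) = 0.78685.
True dip = arctan(0.78685) = 38.2°, dipping toward SW (azimuth ≈ 222°).

38.2°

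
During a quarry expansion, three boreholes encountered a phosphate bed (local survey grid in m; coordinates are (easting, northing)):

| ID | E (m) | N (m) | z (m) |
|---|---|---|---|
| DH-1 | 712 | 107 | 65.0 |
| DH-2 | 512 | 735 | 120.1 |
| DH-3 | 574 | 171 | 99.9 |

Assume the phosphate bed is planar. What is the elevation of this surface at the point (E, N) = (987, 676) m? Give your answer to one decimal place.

1.3 m

Two edge vectors: DH-1→DH-2 = (-200, 628, 55.1), DH-1→DH-3 = (-138, 64, 34.9).
Normal n = (DH-1→DH-2) × (DH-1→DH-3) = (18390.8, -623.8, 73864).
So ∂z/∂E = −n_x/n_z = −0.24898 and ∂z/∂N = −n_y/n_z = 0.00845.
Intercept c from DH-1: 65 + 177.28 − 0.90 = 241.37.
At (987, 676): z = −245.7 + 5.7 + 241.37 = 1.3 m.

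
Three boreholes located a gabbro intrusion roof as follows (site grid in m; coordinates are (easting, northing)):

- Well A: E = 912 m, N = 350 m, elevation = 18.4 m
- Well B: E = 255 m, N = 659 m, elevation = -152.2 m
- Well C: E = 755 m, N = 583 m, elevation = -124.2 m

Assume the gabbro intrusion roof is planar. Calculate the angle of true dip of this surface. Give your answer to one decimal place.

Two edge vectors: Well A→Well B = (-657, 309, -170.6), Well A→Well C = (-157, 233, -142.6).
Normal n = (Well A→Well B) × (Well A→Well C) = (-4313.6, -66904, -104568).
So ∂z/∂E = −n_x/n_z = −0.04125 and ∂z/∂N = −n_y/n_z = −0.63981.
Gradient magnitude |∇z| = √(a² + b²) = √(0.00170 + 0.40936) = 0.64114.
True dip = arctan(0.64114) = 32.7°, dipping toward N (azimuth ≈ 004°).

32.7°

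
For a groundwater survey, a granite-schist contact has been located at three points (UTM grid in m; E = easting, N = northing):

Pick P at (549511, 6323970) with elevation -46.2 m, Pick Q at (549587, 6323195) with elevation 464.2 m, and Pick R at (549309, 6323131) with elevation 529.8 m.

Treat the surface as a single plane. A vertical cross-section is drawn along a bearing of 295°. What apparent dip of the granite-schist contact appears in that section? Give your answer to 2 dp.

Two edge vectors: Pick P→Pick Q = (76, -775, 510.4), Pick P→Pick R = (-202, -839, 576).
Normal n = (Pick P→Pick Q) × (Pick P→Pick R) = (-18174.4, -146876.8, -220314).
So ∂z/∂E = −n_x/n_z = −0.08249 and ∂z/∂N = −n_y/n_z = −0.66667.
Unit vector along 295° is (sin 295°, cos 295°) = (-0.9063, 0.4226).
Slope in that direction = a·(-0.9063) + b·(0.4226) = −0.20698.
Apparent dip = arctan|0.20698| = 11.69° (true dip is 33.9°, so apparent ≤ true as expected).

11.69°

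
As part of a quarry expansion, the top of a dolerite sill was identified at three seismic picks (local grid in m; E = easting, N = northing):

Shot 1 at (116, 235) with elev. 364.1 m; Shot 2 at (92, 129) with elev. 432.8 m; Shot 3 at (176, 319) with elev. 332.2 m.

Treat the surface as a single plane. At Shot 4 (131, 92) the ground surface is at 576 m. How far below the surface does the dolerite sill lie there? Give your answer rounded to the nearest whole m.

93 m

Let the plane be z = a·E + b·N + c.
Shot 2−Shot 1: −24a − 106b = 68.7;  Shot 3−Shot 1: 60a + 84b = −31.9.
Solving gives a = 0.55005, b = −0.77265.
Then c = 364.1 − a·116 − b·235 = 481.87.
At (131, 92): z_contact = 72.1 − 71.1 + 481.87 = 482.8 m.
Depth below ground = 576 − 482.8 = 93 m.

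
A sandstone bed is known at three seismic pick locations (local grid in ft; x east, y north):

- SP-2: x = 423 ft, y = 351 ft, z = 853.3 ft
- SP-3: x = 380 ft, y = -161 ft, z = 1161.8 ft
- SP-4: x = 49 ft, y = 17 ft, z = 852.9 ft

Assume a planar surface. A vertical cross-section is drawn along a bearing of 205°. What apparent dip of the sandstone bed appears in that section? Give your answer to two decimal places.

Let the plane be z = a·x + b·y + c.
SP-3−SP-2: −43a − 512b = 308.5;  SP-4−SP-2: −374a − 334b = −0.4.
Solving gives a = 0.58288, b = −0.65149.
Unit vector along 205° is (sin 205°, cos 205°) = (-0.4226, -0.9063).
Slope in that direction = a·(-0.4226) + b·(-0.9063) = 0.34412.
Apparent dip = arctan|0.34412| = 18.99° (true dip is 41.2°, so apparent ≤ true as expected).

18.99°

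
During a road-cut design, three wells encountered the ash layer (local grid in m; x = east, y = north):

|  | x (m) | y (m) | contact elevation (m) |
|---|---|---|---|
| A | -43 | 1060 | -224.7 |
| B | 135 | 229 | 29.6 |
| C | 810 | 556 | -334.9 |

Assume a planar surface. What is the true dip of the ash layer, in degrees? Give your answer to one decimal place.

Let the plane be z = a·x + b·y + c.
B−A: 178a − 831b = 254.3;  C−A: 853a − 504b = −110.2.
Solving gives a = −0.35492, b = −0.38204.
Gradient magnitude |∇z| = √(a² + b²) = √(0.12597 + 0.14596) = 0.52146.
True dip = arctan(0.52146) = 27.5°, dipping toward NE (azimuth ≈ 043°).

27.5°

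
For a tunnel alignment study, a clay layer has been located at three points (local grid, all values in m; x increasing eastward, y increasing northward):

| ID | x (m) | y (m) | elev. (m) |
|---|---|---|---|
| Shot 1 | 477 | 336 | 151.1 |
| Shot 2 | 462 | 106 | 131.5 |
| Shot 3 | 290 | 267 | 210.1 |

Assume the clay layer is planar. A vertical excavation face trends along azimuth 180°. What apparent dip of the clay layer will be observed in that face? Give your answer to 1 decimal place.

6.2°

Let the plane be z = a·x + b·y + c.
Shot 2−Shot 1: −15a − 230b = −19.6;  Shot 3−Shot 1: −187a − 69b = 59.
Solving gives a = −0.35551, b = 0.10840.
Unit vector along 180° is (sin 180°, cos 180°) = (0.0000, -1.0000).
Slope in that direction = a·(0.0000) + b·(-1.0000) = −0.10840.
Apparent dip = arctan|0.10840| = 6.2° (true dip is 20.4°, so apparent ≤ true as expected).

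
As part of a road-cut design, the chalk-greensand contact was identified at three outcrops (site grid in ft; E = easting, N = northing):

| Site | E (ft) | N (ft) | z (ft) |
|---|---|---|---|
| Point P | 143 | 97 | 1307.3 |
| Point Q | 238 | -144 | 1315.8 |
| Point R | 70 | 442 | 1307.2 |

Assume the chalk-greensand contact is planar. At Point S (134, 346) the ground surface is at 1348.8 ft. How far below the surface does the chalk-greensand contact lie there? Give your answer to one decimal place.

Let the plane be z = a·E + b·N + c.
Point Q−Point P: 95a − 241b = 8.5;  Point R−Point P: −73a + 345b = −0.1.
Solving gives a = 0.19157, b = 0.04025.
Then c = 1307.3 − a·143 − b·97 = 1276.00.
At (134, 346): z_contact = 25.67 + 13.92 + 1276.00 = 1315.60 ft.
Depth below ground = 1348.8 − 1315.60 = 33.2 ft.

33.2 ft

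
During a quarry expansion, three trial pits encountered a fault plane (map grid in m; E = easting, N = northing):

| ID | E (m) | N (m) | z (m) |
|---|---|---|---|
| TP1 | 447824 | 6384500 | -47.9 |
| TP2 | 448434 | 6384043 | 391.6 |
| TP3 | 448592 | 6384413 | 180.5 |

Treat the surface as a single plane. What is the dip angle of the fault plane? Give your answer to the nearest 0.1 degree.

35.0°

Two edge vectors: TP1→TP2 = (610, -457, 439.5), TP1→TP3 = (768, -87, 228.4).
Normal n = (TP1→TP2) × (TP1→TP3) = (-66142.3, 198212, 297906).
So ∂z/∂E = −n_x/n_z = 0.22202 and ∂z/∂N = −n_y/n_z = −0.66535.
Gradient magnitude |∇z| = √(a² + b²) = √(0.04929 + 0.44269) = 0.70142.
True dip = arctan(0.70142) = 35.0°, dipping toward NNW (azimuth ≈ 342°).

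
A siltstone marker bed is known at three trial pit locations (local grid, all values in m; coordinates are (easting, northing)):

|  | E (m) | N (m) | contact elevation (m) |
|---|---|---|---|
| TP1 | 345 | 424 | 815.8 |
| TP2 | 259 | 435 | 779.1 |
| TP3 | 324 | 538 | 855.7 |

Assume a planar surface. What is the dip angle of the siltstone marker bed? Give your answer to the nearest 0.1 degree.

33.1°

Two edge vectors: TP1→TP2 = (-86, 11, -36.7), TP1→TP3 = (-21, 114, 39.9).
Normal n = (TP1→TP2) × (TP1→TP3) = (4622.7, 4202.1, -9573).
So ∂z/∂E = −n_x/n_z = 0.48289 and ∂z/∂N = −n_y/n_z = 0.43895.
Gradient magnitude |∇z| = √(a² + b²) = √(0.23318 + 0.19268) = 0.65258.
True dip = arctan(0.65258) = 33.1°, dipping toward SW (azimuth ≈ 228°).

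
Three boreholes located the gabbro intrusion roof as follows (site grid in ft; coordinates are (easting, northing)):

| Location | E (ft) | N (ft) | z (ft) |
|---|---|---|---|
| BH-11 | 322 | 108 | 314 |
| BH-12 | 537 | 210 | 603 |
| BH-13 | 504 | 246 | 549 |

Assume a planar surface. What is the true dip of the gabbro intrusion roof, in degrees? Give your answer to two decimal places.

Let the plane be z = a·E + b·N + c.
BH-12−BH-11: 215a + 102b = 289;  BH-13−BH-11: 182a + 138b = 235.
Solving gives a = 1.43274, b = −0.18666.
Gradient magnitude |∇z| = √(a² + b²) = √(2.05274 + 0.03484) = 1.44485.
True dip = arctan(1.44485) = 55.31°, dipping toward W (azimuth ≈ 277°).

55.31°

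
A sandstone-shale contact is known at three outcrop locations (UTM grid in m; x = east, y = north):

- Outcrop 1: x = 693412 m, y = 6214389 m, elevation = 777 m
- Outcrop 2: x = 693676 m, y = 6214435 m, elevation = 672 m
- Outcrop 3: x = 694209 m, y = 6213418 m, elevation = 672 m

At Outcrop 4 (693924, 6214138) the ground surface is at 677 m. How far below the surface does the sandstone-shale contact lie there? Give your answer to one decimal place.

Let the plane be z = a·x + b·y + c.
Outcrop 2−Outcrop 1: 264a + 46b = −105;  Outcrop 3−Outcrop 1: 797a − 971b = −105.
Solving gives a = −0.364446462, b = −0.191002915.
Then c = 777 − a·693412 − b·6214389 = 1440454.96.
At (693924, 6214138): z_contact = −252898.15 − 1186918.47 + 1440454.96 = 638.35 m.
Depth below ground = 677 − 638.35 = 38.7 m.

38.7 m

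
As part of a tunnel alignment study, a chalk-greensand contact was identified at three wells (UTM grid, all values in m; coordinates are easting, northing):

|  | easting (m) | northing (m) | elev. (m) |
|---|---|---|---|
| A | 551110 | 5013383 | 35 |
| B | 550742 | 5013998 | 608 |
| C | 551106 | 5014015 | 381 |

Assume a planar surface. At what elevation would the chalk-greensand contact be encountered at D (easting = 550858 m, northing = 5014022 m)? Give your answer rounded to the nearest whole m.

Two edge vectors: A→B = (-368, 615, 573), A→C = (-4, 632, 346).
Normal n = (A→B) × (A→C) = (-149346, 125036, -230116).
So ∂z/∂easting = −n_x/n_z = −0.64900311 and ∂z/∂northing = −n_y/n_z = 0.54336074.
Intercept c from A: 35 + 357672.10 − 2724075.50 = −2366368.39.
At (550858, 5014022): z = −357508.6 + 2724422.7 − 2366368.39 = 545.8 m.

546 m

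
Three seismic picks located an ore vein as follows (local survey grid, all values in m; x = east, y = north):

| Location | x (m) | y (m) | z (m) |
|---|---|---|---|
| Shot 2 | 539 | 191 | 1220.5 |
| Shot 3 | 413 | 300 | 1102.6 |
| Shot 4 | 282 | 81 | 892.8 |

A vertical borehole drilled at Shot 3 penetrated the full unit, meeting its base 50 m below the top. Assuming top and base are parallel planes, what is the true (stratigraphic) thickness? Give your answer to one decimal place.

Let the plane be z = a·x + b·y + c.
Shot 3−Shot 2: −126a + 109b = −117.9;  Shot 4−Shot 2: −257a − 110b = −327.7.
Solving gives a = 1.16276, b = 0.26246.
|∇z| = √(a²+b²) = 1.19201, so dip δ = arctan(1.19201) = 50.01°.
True thickness = vertical thickness × cos δ = 50 × cos 50.01° = 32.1 m.

32.1 m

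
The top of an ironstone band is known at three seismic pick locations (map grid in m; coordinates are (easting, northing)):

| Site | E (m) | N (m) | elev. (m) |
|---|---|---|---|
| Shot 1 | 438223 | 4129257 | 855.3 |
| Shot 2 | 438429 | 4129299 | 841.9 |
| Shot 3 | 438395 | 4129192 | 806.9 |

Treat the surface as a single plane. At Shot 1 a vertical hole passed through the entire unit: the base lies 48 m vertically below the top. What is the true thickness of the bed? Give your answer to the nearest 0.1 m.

44.6 m

Let the plane be z = a·E + b·N + c.
Shot 2−Shot 1: 206a + 42b = −13.4;  Shot 3−Shot 1: 172a − 65b = −48.4.
Solving gives a = −0.14087, b = 0.37186.
|∇z| = √(a²+b²) = 0.39765, so dip δ = arctan(0.39765) = 21.69°.
True thickness = vertical thickness × cos δ = 48 × cos 21.69° = 44.6 m.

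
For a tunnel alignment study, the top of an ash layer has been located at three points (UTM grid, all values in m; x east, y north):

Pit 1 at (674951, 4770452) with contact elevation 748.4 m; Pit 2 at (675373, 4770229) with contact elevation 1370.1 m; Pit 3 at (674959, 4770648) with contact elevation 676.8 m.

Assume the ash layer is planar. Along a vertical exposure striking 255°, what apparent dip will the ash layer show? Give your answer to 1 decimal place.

Let the plane be z = a·x + b·y + c.
Pit 2−Pit 1: 422a − 223b = 621.7;  Pit 3−Pit 1: 8a + 196b = −71.6.
Solving gives a = 1.25315, b = −0.41646.
Unit vector along 255° is (sin 255°, cos 255°) = (-0.9659, -0.2588).
Slope in that direction = a·(-0.9659) + b·(-0.2588) = −1.10267.
Apparent dip = arctan|1.10267| = 47.8° (true dip is 52.9°, so apparent ≤ true as expected).

47.8°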